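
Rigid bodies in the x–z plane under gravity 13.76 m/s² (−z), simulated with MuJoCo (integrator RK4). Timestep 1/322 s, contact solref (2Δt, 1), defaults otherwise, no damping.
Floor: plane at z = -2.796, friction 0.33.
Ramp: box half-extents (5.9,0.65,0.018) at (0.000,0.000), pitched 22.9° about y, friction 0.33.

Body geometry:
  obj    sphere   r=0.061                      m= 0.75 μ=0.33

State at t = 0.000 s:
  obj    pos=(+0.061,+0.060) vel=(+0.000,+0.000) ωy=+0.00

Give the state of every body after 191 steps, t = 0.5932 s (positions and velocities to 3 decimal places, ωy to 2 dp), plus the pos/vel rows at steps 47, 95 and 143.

State at t = 0.5932 s:
  obj    pos=(+0.681,-0.202) vel=(+2.090,-0.883) ωy=+37.18

Key-timestep trajectory:
   step    t(s)  obj.x    obj.z    obj.vx   obj.vz 
     47  0.1460   +0.099  +0.044  +0.514  -0.217
     95  0.2950   +0.214  -0.005  +1.040  -0.439
    143  0.4441   +0.408  -0.087  +1.565  -0.661


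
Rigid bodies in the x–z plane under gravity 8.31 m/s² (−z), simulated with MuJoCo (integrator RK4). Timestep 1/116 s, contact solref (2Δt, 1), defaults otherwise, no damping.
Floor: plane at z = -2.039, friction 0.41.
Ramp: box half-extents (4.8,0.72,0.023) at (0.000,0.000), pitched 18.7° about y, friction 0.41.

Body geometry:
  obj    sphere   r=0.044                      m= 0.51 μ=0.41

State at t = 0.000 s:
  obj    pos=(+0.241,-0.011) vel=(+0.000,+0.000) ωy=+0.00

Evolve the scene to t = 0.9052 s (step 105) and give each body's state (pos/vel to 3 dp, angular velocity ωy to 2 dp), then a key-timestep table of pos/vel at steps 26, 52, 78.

State at t = 0.9052 s:
  obj    pos=(+0.980,-0.261) vel=(+1.632,-0.552) ωy=+39.14

Key-timestep trajectory:
   step    t(s)  obj.x    obj.z    obj.vx   obj.vz 
     26  0.2241   +0.286  -0.026  +0.404  -0.137
     52  0.4483   +0.422  -0.072  +0.808  -0.274
     78  0.6724   +0.649  -0.149  +1.212  -0.410


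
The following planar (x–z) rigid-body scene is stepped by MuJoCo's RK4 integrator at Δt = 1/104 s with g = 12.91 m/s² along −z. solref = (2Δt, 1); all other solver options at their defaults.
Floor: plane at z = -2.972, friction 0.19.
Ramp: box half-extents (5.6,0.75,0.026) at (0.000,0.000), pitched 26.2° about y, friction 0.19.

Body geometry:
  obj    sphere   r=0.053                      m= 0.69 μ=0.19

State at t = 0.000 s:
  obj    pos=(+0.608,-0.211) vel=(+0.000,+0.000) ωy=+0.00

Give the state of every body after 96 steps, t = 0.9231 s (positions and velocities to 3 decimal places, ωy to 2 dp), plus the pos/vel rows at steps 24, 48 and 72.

State at t = 0.9231 s:
  obj    pos=(+2.165,-0.977) vel=(+3.372,-1.659) ωy=+70.87

Key-timestep trajectory:
   step    t(s)  obj.x    obj.z    obj.vx   obj.vz 
     24  0.2308   +0.705  -0.259  +0.843  -0.415
     48  0.4615   +0.997  -0.403  +1.686  -0.830
     72  0.6923   +1.484  -0.642  +2.529  -1.245


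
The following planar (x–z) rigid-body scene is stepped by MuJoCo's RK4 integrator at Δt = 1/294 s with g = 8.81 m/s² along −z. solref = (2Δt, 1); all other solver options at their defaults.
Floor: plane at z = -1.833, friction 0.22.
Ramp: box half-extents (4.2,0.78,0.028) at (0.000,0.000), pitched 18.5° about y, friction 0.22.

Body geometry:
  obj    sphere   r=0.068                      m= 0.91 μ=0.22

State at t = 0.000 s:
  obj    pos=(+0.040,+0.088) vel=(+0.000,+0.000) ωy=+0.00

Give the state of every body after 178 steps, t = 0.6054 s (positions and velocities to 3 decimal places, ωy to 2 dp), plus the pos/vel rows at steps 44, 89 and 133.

State at t = 0.6054 s:
  obj    pos=(+0.387,-0.028) vel=(+1.147,-0.384) ωy=+17.77

Key-timestep trajectory:
   step    t(s)  obj.x    obj.z    obj.vx   obj.vz 
     44  0.1497   +0.061  +0.081  +0.283  -0.095
     89  0.3027   +0.127  +0.059  +0.573  -0.192
    133  0.4524   +0.234  +0.023  +0.857  -0.287


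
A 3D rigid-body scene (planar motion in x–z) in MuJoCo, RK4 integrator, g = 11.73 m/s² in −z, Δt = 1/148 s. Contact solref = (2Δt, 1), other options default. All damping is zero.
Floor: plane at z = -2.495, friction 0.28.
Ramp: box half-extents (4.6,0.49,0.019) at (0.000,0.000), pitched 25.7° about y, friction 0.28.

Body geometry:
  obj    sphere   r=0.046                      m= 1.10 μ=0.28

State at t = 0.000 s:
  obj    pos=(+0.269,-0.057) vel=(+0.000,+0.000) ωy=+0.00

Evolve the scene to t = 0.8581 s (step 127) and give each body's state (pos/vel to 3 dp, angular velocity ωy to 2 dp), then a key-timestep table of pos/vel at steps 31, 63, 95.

State at t = 0.8581 s:
  obj    pos=(+1.474,-0.637) vel=(+2.809,-1.352) ωy=+67.76

Key-timestep trajectory:
   step    t(s)  obj.x    obj.z    obj.vx   obj.vz 
     31  0.2095   +0.341  -0.092  +0.686  -0.330
     63  0.4257   +0.566  -0.200  +1.394  -0.671
     95  0.6419   +0.943  -0.382  +2.102  -1.011


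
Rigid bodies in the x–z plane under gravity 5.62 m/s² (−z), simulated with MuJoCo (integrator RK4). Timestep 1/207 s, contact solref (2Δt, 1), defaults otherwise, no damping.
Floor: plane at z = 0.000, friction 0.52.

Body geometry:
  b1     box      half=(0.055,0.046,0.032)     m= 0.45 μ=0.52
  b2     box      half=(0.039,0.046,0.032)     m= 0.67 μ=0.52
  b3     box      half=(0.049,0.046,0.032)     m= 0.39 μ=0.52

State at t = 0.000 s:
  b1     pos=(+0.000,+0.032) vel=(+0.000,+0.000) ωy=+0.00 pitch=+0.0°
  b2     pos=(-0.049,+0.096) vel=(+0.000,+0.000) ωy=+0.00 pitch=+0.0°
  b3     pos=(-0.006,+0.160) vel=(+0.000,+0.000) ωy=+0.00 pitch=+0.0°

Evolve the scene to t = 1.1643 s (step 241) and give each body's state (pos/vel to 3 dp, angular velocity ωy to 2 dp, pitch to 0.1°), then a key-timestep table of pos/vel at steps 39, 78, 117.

State at t = 1.1643 s:
  b1     pos=(+0.000,+0.032) vel=(+0.000,+0.000) ωy=+0.00 pitch=+0.0°
  b2     pos=(-0.049,+0.096) vel=(+0.000,+0.000) ωy=+0.00 pitch=+0.0°
  b3     pos=(+0.126,+0.032) vel=(+0.000,+0.000) ωy=+0.00 pitch=+180.0°

Key-timestep trajectory:
   step    t(s)  b1.x    b1.z    b1.vx   b1.vz   b2.x    b2.z    b2.vx   b2.vz   b3.x    b3.z    b3.vx   b3.vz 
     39  0.1884   +0.000  +0.032  +0.000  +0.000   -0.049  +0.096  +0.000  +0.000   +0.001  +0.158  +0.091  -0.037
     78  0.3768   +0.000  +0.032  -0.003  +0.000   -0.049  +0.096  -0.003  -0.001   +0.031  +0.116  +0.369  -0.172
    117  0.5652   +0.000  +0.032  +0.000  +0.000   -0.049  +0.096  +0.000  +0.000   +0.096  +0.094  +0.355  -0.440


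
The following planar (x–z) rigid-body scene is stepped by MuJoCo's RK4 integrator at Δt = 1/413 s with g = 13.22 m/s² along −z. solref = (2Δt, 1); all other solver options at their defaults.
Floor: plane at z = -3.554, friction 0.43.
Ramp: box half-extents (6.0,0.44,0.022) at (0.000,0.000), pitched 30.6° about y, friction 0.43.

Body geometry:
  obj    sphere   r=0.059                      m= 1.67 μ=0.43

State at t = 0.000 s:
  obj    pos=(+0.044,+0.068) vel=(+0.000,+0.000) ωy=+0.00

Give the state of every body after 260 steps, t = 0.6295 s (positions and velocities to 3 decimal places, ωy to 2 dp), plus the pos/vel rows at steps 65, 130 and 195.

State at t = 0.6295 s:
  obj    pos=(+0.864,-0.417) vel=(+2.605,-1.540) ωy=+51.28

Key-timestep trajectory:
   step    t(s)  obj.x    obj.z    obj.vx   obj.vz 
     65  0.1574   +0.095  +0.038  +0.651  -0.385
    130  0.3148   +0.249  -0.053  +1.302  -0.770
    195  0.4722   +0.505  -0.205  +1.954  -1.155


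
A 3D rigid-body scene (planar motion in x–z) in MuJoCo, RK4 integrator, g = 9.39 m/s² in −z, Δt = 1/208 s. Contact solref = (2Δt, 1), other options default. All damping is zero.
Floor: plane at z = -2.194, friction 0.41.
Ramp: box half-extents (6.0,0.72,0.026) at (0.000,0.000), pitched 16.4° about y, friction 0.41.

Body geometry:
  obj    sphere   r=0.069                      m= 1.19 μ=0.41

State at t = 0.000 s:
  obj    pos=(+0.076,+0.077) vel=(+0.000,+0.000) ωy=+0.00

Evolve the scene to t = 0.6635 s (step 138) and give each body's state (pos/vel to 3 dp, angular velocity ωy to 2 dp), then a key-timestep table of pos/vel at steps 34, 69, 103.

State at t = 0.6635 s:
  obj    pos=(+0.476,-0.041) vel=(+1.205,-0.355) ωy=+18.20

Key-timestep trajectory:
   step    t(s)  obj.x    obj.z    obj.vx   obj.vz 
     34  0.1635   +0.100  +0.070  +0.297  -0.087
     69  0.3317   +0.176  +0.047  +0.603  -0.177
    103  0.4952   +0.299  +0.011  +0.900  -0.265


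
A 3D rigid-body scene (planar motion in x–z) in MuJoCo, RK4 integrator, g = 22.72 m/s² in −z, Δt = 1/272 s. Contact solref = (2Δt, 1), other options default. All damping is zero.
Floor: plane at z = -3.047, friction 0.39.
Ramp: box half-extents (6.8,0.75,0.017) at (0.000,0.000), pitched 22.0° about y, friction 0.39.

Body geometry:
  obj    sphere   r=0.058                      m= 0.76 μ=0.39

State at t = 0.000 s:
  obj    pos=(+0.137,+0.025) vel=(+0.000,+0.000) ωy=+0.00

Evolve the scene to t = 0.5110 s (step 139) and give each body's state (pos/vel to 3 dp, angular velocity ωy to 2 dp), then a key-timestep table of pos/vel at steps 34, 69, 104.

State at t = 0.5110 s:
  obj    pos=(+0.873,-0.272) vel=(+2.881,-1.164) ωy=+53.55

Key-timestep trajectory:
   step    t(s)  obj.x    obj.z    obj.vx   obj.vz 
     34  0.1250   +0.181  +0.008  +0.705  -0.285
     69  0.2537   +0.319  -0.048  +1.430  -0.578
    104  0.3824   +0.549  -0.141  +2.155  -0.871


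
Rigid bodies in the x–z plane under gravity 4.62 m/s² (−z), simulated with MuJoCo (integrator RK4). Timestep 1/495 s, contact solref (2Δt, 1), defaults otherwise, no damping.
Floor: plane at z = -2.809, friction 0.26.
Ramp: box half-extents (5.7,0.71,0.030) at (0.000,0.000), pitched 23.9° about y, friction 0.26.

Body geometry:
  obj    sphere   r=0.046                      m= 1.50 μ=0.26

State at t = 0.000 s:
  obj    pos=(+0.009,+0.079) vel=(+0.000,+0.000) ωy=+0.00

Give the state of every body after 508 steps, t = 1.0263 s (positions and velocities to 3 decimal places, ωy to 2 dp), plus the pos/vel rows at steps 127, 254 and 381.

State at t = 1.0263 s:
  obj    pos=(+0.653,-0.206) vel=(+1.254,-0.556) ωy=+29.83

Key-timestep trajectory:
   step    t(s)  obj.x    obj.z    obj.vx   obj.vz 
    127  0.2566   +0.049  +0.061  +0.314  -0.139
    254  0.5131   +0.170  +0.008  +0.627  -0.278
    381  0.7697   +0.371  -0.081  +0.941  -0.417


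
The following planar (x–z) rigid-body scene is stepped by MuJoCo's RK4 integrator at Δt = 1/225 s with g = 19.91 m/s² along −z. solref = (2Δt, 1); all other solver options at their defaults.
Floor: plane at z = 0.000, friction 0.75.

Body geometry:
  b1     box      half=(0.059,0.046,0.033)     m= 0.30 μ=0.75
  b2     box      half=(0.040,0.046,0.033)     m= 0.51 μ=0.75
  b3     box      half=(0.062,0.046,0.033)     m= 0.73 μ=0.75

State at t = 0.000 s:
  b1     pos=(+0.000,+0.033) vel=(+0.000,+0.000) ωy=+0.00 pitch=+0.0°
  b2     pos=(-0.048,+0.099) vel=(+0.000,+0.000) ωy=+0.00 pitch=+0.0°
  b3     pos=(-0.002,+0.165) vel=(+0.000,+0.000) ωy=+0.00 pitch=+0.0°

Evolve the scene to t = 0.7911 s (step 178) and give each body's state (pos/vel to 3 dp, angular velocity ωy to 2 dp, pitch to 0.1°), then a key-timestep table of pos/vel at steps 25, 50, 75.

State at t = 0.7911 s:
  b1     pos=(+0.000,+0.033) vel=(+0.000,+0.000) ωy=+0.00 pitch=+0.0°
  b2     pos=(-0.049,+0.099) vel=(+0.000,+0.000) ωy=+0.00 pitch=-0.1°
  b3     pos=(+0.144,+0.033) vel=(+0.000,+0.000) ωy=+0.00 pitch=+180.0°

Key-timestep trajectory:
   step    t(s)  b1.x    b1.z    b1.vx   b1.vz   b2.x    b2.z    b2.vx   b2.vz   b3.x    b3.z    b3.vx   b3.vz 
     25  0.1111   +0.000  +0.033  -0.001  +0.000   -0.048  +0.099  -0.003  +0.001   +0.008  +0.161  +0.215  -0.133
     50  0.2222   +0.000  +0.033  -0.001  +0.001   -0.048  +0.099  -0.002  +0.001   +0.051  +0.130  +0.599  -0.272
     75  0.3333   +0.000  +0.033  +0.000  +0.000   -0.049  +0.099  +0.000  +0.000   +0.125  +0.079  +0.698  -1.290


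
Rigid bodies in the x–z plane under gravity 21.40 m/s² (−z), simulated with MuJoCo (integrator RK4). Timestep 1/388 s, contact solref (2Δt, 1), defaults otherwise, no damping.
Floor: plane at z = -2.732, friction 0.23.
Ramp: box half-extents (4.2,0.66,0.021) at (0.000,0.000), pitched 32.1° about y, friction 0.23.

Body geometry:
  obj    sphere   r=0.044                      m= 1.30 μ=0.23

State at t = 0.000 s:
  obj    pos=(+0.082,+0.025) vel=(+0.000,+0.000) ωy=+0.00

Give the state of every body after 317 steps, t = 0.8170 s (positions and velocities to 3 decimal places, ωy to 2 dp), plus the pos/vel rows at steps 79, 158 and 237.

State at t = 0.8170 s:
  obj    pos=(+2.379,-1.416) vel=(+5.622,-3.527) ωy=+150.80

Key-timestep trajectory:
   step    t(s)  obj.x    obj.z    obj.vx   obj.vz 
     79  0.2036   +0.225  -0.064  +1.401  -0.879
    158  0.4072   +0.653  -0.333  +2.802  -1.758
    237  0.6108   +1.366  -0.780  +4.203  -2.637


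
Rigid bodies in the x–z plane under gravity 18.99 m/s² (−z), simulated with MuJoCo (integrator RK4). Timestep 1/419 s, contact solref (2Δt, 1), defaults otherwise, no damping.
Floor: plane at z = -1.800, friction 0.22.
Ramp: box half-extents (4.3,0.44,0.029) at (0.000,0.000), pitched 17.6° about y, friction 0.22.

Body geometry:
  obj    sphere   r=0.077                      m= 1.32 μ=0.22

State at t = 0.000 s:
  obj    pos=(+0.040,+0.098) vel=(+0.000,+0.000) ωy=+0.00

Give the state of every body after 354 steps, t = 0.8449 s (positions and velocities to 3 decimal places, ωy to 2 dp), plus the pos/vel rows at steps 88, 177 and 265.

State at t = 0.8449 s:
  obj    pos=(+1.435,-0.344) vel=(+3.303,-1.048) ωy=+45.00

Key-timestep trajectory:
   step    t(s)  obj.x    obj.z    obj.vx   obj.vz 
     88  0.2100   +0.126  +0.071  +0.821  -0.260
    177  0.4224   +0.389  -0.012  +1.652  -0.524
    265  0.6325   +0.822  -0.150  +2.473  -0.784


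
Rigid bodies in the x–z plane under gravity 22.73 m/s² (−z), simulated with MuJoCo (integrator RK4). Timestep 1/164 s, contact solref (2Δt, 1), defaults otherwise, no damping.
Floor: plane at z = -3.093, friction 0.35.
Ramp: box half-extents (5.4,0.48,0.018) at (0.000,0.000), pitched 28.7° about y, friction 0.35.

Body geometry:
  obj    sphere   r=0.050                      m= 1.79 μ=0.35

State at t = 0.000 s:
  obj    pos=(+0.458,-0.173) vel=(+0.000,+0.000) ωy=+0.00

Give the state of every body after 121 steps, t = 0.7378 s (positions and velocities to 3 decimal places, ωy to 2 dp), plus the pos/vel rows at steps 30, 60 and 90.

State at t = 0.7378 s:
  obj    pos=(+2.319,-1.192) vel=(+5.045,-2.762) ωy=+115.02

Key-timestep trajectory:
   step    t(s)  obj.x    obj.z    obj.vx   obj.vz 
     30  0.1829   +0.572  -0.236  +1.251  -0.685
     60  0.3659   +0.916  -0.424  +2.502  -1.370
     90  0.5488   +1.488  -0.737  +3.753  -2.055


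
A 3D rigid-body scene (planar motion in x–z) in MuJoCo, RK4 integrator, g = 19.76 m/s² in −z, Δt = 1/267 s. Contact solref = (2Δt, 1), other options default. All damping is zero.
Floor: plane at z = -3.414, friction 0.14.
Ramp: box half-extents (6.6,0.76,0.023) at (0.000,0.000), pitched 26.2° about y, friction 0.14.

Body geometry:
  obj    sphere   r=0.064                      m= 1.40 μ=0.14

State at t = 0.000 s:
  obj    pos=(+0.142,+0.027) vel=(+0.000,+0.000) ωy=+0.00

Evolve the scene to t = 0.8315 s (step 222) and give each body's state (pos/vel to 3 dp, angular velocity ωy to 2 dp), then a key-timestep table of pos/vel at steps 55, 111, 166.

State at t = 0.8315 s:
  obj    pos=(+2.079,-0.926) vel=(+4.660,-2.284) ωy=+80.59

Key-timestep trajectory:
   step    t(s)  obj.x    obj.z    obj.vx   obj.vz 
     55  0.2060   +0.261  -0.032  +1.154  -0.571
    111  0.4157   +0.626  -0.211  +2.331  -1.140
    166  0.6217   +1.225  -0.506  +3.485  -1.708


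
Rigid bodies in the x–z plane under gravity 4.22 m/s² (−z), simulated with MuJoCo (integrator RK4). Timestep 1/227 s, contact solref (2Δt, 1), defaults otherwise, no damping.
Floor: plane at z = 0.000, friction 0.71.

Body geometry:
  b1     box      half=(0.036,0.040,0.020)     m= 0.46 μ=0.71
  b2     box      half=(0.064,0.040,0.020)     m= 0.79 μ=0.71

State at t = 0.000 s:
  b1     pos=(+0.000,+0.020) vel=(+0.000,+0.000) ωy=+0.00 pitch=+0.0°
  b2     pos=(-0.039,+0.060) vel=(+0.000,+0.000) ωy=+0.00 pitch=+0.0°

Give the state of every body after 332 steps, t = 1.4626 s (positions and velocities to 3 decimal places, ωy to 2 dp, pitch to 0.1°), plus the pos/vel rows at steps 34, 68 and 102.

State at t = 1.4626 s:
  b1     pos=(+0.000,+0.020) vel=(+0.000,+0.000) ωy=+0.00 pitch=+0.0°
  b2     pos=(-0.050,+0.054) vel=(+0.000,+0.000) ωy=+0.01 pitch=-36.4°

Key-timestep trajectory:
   step    t(s)  b1.x    b1.z    b1.vx   b1.vz   b2.x    b2.z    b2.vx   b2.vz 
     34  0.1498   +0.000  +0.020  +0.000  +0.000   -0.041  +0.060  -0.023  -0.005
     68  0.2996   +0.000  +0.020  +0.000  +0.000   -0.047  +0.057  -0.062  -0.039
    102  0.4493   +0.000  +0.020  +0.000  +0.000   -0.051  +0.055  +0.062  -0.043


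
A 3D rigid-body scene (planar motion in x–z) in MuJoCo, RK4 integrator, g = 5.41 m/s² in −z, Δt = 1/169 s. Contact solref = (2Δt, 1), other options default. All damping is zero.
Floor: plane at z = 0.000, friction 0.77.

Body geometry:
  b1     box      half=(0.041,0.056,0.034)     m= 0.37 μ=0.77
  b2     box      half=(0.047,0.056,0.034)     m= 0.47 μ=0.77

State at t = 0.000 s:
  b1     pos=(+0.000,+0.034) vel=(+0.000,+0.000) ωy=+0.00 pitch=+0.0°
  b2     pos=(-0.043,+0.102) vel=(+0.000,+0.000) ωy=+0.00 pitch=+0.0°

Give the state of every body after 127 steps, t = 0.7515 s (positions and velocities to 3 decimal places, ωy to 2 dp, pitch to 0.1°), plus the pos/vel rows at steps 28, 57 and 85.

State at t = 0.7515 s:
  b1     pos=(+0.000,+0.034) vel=(+0.000,+0.000) ωy=+0.00 pitch=+0.0°
  b2     pos=(-0.085,+0.047) vel=(+0.000,+0.000) ωy=+0.00 pitch=-90.0°

Key-timestep trajectory:
   step    t(s)  b1.x    b1.z    b1.vx   b1.vz   b2.x    b2.z    b2.vx   b2.vz 
     28  0.1657   +0.000  +0.034  +0.000  +0.000   -0.046  +0.102  -0.039  -0.006
     57  0.3373   +0.000  +0.034  +0.000  +0.000   -0.061  +0.095  -0.155  -0.114
     85  0.5030   +0.000  +0.034  +0.000  +0.000   -0.087  +0.047  +0.000  +0.099


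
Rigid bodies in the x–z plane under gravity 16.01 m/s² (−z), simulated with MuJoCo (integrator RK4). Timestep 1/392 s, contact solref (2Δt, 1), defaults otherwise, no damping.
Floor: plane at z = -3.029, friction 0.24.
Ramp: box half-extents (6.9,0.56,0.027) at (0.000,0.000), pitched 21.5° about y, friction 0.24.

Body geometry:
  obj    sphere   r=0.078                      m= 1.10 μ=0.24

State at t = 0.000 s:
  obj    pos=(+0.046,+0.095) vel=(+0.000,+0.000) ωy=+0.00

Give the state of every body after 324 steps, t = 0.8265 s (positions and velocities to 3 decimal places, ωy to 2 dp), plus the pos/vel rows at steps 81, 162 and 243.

State at t = 0.8265 s:
  obj    pos=(+1.378,-0.430) vel=(+3.223,-1.270) ωy=+44.41

Key-timestep trajectory:
   step    t(s)  obj.x    obj.z    obj.vx   obj.vz 
     81  0.2066   +0.129  +0.062  +0.806  -0.317
    162  0.4133   +0.379  -0.036  +1.612  -0.635
    243  0.6199   +0.795  -0.200  +2.417  -0.952


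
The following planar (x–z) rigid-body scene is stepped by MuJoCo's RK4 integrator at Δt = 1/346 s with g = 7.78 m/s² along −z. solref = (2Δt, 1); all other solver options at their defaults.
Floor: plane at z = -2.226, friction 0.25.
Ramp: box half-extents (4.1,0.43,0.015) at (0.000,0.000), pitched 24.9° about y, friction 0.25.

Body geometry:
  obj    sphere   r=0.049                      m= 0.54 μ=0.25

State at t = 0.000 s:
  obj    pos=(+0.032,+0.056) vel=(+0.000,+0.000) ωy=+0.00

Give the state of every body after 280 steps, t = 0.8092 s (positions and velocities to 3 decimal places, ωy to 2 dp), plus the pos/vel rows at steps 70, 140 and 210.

State at t = 0.8092 s:
  obj    pos=(+0.727,-0.267) vel=(+1.717,-0.797) ωy=+38.64

Key-timestep trajectory:
   step    t(s)  obj.x    obj.z    obj.vx   obj.vz 
     70  0.2023   +0.075  +0.036  +0.429  -0.199
    140  0.4046   +0.206  -0.025  +0.859  -0.399
    210  0.6069   +0.423  -0.126  +1.288  -0.598


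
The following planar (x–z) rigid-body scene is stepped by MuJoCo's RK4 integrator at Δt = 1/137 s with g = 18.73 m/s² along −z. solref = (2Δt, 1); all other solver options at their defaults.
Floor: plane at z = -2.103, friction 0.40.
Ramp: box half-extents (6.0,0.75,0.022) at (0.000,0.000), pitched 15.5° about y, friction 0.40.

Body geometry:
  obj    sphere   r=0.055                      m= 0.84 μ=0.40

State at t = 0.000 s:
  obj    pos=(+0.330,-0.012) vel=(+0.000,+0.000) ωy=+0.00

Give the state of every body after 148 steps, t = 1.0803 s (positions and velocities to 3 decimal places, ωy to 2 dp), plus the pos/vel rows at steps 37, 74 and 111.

State at t = 1.0803 s:
  obj    pos=(+2.340,-0.569) vel=(+3.721,-1.032) ωy=+70.22

Key-timestep trajectory:
   step    t(s)  obj.x    obj.z    obj.vx   obj.vz 
     37  0.2701   +0.456  -0.047  +0.931  -0.258
     74  0.5401   +0.833  -0.151  +1.861  -0.516
    111  0.8102   +1.461  -0.325  +2.791  -0.774


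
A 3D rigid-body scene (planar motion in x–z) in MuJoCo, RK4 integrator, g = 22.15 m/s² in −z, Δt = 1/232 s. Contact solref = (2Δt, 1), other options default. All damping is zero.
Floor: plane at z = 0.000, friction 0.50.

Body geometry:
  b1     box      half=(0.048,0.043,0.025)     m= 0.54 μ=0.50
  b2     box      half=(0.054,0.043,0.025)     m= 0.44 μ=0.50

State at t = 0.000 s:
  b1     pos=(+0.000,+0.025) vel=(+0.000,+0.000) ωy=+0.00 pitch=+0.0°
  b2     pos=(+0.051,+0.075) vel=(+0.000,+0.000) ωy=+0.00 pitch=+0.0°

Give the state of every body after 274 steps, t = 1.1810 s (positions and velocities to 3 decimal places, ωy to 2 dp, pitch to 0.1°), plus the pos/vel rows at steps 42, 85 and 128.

State at t = 1.1810 s:
  b1     pos=(+0.000,+0.025) vel=(+0.000,+0.000) ωy=+0.00 pitch=+0.0°
  b2     pos=(+0.105,+0.054) vel=(+0.000,+0.000) ωy=+0.00 pitch=+90.0°

Key-timestep trajectory:
   step    t(s)  b1.x    b1.z    b1.vx   b1.vz   b2.x    b2.z    b2.vx   b2.vz 
     42  0.1810   +0.000  +0.025  +0.000  +0.000   +0.076  +0.058  +0.356  +0.075
     85  0.3664   +0.000  +0.025  +0.000  +0.000   +0.120  +0.059  -0.044  -0.007
    128  0.5517   +0.000  +0.025  +0.000  +0.000   +0.105  +0.054  +0.197  +0.000


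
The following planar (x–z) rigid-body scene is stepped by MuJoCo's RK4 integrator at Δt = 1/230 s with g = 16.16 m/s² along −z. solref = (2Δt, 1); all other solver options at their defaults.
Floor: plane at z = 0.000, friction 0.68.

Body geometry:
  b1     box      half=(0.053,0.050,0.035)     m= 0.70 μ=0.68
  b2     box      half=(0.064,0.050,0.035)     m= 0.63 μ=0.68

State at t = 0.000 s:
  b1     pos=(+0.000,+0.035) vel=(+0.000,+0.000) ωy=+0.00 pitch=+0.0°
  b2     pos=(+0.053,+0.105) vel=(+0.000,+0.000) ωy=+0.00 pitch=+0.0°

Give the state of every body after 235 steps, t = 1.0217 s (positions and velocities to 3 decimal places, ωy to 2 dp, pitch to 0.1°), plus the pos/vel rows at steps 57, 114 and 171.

State at t = 1.0217 s:
  b1     pos=(+0.000,+0.035) vel=(+0.000,+0.000) ωy=+0.00 pitch=+0.0°
  b2     pos=(+0.212,+0.035) vel=(+0.000,+0.000) ωy=+0.00 pitch=+180.0°

Key-timestep trajectory:
   step    t(s)  b1.x    b1.z    b1.vx   b1.vz   b2.x    b2.z    b2.vx   b2.vz 
     57  0.2478   +0.000  +0.035  +0.000  +0.000   +0.055  +0.105  +0.021  -0.001
    114  0.4957   +0.000  +0.035  +0.000  +0.000   +0.089  +0.076  +0.302  -0.761
    171  0.7435   +0.000  +0.035  +0.000  +0.000   +0.151  +0.073  +0.142  -0.011


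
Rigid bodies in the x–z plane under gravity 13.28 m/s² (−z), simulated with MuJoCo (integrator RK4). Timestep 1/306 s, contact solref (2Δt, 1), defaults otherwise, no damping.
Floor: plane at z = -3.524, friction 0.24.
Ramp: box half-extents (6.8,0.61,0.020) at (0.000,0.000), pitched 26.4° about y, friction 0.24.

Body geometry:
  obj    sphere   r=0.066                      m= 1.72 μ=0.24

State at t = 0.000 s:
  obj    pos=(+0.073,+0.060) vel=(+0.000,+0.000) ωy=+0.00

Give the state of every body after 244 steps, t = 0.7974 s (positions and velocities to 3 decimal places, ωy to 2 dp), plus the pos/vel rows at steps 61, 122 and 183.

State at t = 0.7974 s:
  obj    pos=(+1.274,-0.536) vel=(+3.013,-1.495) ωy=+50.95

Key-timestep trajectory:
   step    t(s)  obj.x    obj.z    obj.vx   obj.vz 
     61  0.1993   +0.148  +0.023  +0.753  -0.374
    122  0.3987   +0.373  -0.089  +1.506  -0.748
    183  0.5980   +0.749  -0.276  +2.259  -1.122


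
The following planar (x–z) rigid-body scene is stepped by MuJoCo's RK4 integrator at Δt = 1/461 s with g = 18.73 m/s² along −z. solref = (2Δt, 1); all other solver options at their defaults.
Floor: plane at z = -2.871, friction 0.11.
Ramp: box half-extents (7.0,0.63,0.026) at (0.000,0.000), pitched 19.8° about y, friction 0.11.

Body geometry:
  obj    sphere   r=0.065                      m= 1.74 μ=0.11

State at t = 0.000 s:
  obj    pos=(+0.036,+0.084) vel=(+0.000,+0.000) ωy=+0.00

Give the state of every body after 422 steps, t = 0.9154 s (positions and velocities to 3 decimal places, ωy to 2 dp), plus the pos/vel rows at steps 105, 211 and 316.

State at t = 0.9154 s:
  obj    pos=(+1.823,-0.559) vel=(+3.903,-1.405) ωy=+63.81

Key-timestep trajectory:
   step    t(s)  obj.x    obj.z    obj.vx   obj.vz 
    105  0.2278   +0.147  +0.044  +0.971  -0.350
    211  0.4577   +0.483  -0.077  +1.952  -0.703
    316  0.6855   +1.038  -0.277  +2.923  -1.052


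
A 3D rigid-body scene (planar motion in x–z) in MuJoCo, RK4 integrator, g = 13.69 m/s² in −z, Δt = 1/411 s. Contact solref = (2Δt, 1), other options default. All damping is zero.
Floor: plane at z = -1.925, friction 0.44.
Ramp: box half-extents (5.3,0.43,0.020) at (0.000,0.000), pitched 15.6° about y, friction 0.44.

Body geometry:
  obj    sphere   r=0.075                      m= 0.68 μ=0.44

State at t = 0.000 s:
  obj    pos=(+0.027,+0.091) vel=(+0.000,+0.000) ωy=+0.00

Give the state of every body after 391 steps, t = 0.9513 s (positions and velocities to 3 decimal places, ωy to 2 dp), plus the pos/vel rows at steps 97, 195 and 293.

State at t = 0.9513 s:
  obj    pos=(+1.173,-0.229) vel=(+2.410,-0.673) ωy=+33.35

Key-timestep trajectory:
   step    t(s)  obj.x    obj.z    obj.vx   obj.vz 
     97  0.2360   +0.098  +0.071  +0.598  -0.167
    195  0.4745   +0.312  +0.011  +1.202  -0.336
    293  0.7129   +0.671  -0.089  +1.806  -0.504


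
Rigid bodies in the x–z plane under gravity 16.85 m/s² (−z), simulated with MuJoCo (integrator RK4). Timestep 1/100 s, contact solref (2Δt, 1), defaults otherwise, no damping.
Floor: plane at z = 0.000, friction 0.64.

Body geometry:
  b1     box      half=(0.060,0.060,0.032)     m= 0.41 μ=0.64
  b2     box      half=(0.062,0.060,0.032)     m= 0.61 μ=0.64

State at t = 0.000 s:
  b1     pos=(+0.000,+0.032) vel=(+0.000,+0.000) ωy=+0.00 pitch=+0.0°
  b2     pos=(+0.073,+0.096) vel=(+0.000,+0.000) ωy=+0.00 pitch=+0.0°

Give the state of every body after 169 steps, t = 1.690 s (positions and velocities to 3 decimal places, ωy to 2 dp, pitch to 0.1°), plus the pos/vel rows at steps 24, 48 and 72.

State at t = 1.690 s:
  b1     pos=(+0.000,+0.032) vel=(+0.000,+0.000) ωy=+0.00 pitch=+0.0°
  b2     pos=(+0.229,+0.032) vel=(+0.000,+0.000) ωy=+0.00 pitch=+180.0°

Key-timestep trajectory:
   step    t(s)  b1.x    b1.z    b1.vx   b1.vz   b2.x    b2.z    b2.vx   b2.vz 
     24  0.2400   +0.000  +0.032  +0.000  +0.000   +0.139  +0.062  +0.318  +0.134
     48  0.4800   +0.000  +0.032  +0.000  +0.000   +0.163  +0.070  +0.031  +0.000
     72  0.7200   +0.000  +0.032  +0.000  +0.000   +0.195  +0.062  +0.404  -0.182


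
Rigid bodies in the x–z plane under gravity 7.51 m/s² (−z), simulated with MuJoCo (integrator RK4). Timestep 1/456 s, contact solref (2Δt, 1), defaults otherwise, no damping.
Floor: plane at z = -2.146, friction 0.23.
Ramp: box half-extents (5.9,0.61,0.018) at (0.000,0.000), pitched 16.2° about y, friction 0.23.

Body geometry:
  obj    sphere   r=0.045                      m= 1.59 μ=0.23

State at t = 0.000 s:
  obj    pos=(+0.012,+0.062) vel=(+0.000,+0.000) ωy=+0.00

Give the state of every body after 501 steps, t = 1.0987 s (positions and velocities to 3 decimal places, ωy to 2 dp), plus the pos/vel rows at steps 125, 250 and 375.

State at t = 1.0987 s:
  obj    pos=(+0.879,-0.190) vel=(+1.579,-0.459) ωy=+36.54

Key-timestep trajectory:
   step    t(s)  obj.x    obj.z    obj.vx   obj.vz 
    125  0.2741   +0.066  +0.046  +0.394  -0.114
    250  0.5482   +0.228  -0.001  +0.788  -0.229
    375  0.8224   +0.498  -0.079  +1.182  -0.343


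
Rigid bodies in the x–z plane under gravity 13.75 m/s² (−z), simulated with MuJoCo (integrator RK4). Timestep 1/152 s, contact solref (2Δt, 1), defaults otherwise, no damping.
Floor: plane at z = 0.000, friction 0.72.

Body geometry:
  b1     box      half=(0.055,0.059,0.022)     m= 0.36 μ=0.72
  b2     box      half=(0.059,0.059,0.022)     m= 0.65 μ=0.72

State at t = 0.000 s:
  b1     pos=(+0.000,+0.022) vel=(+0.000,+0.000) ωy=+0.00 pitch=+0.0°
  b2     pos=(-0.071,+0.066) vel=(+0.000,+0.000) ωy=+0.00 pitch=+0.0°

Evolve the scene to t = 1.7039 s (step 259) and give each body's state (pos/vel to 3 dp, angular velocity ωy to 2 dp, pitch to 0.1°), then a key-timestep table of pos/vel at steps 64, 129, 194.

State at t = 1.7039 s:
  b1     pos=(+0.002,+0.022) vel=(+0.001,+0.000) ωy=+0.00 pitch=+0.0°
  b2     pos=(-0.079,+0.052) vel=(+0.000,-0.001) ωy=+0.02 pitch=-35.4°

Key-timestep trajectory:
   step    t(s)  b1.x    b1.z    b1.vx   b1.vz   b2.x    b2.z    b2.vx   b2.vz 
     64  0.4211   +0.000  +0.022  +0.001  +0.000   -0.079  +0.053  +0.000  -0.001
    129  0.8487   +0.001  +0.022  +0.001  +0.000   -0.079  +0.053  +0.000  -0.001
    194  1.2763   +0.002  +0.022  +0.001  +0.000   -0.079  +0.052  +0.000  -0.001


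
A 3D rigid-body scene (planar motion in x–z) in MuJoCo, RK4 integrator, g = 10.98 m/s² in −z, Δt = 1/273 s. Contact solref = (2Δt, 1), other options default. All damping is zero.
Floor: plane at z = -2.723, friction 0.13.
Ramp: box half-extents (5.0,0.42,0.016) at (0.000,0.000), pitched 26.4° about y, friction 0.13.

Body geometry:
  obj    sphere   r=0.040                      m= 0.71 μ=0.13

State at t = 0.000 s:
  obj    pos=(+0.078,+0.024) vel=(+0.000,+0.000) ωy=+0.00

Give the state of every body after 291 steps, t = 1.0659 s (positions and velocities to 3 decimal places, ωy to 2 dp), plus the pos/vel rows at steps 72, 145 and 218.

State at t = 1.0659 s:
  obj    pos=(+1.912,-0.887) vel=(+3.442,-1.706) ωy=+85.15

Key-timestep trajectory:
   step    t(s)  obj.x    obj.z    obj.vx   obj.vz 
     72  0.2637   +0.190  -0.032  +0.849  -0.429
    145  0.5311   +0.533  -0.202  +1.712  -0.860
    218  0.7985   +1.107  -0.487  +2.576  -1.285


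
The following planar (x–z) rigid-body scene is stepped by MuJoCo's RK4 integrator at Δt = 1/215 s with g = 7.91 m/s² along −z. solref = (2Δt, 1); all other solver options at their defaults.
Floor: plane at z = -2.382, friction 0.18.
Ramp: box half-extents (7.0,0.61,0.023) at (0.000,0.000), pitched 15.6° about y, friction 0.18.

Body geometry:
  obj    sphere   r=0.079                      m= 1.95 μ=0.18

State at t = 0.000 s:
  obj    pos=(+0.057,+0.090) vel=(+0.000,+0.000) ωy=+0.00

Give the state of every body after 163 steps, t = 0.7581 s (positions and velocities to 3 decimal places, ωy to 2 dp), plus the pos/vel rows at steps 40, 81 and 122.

State at t = 0.7581 s:
  obj    pos=(+0.478,-0.027) vel=(+1.110,-0.310) ωy=+14.58

Key-timestep trajectory:
   step    t(s)  obj.x    obj.z    obj.vx   obj.vz 
     40  0.1860   +0.082  +0.083  +0.272  -0.076
     81  0.3767   +0.161  +0.061  +0.551  -0.154
    122  0.5674   +0.293  +0.024  +0.830  -0.232


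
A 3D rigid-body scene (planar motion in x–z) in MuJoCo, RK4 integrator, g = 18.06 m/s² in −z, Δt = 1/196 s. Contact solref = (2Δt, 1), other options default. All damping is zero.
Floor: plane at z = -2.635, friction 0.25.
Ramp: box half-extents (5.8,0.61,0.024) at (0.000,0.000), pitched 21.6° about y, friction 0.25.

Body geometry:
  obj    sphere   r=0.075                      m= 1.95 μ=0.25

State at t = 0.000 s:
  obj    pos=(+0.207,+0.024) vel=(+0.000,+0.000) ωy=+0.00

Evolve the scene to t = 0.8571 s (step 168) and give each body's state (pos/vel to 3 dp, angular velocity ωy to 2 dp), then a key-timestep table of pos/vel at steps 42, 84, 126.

State at t = 0.8571 s:
  obj    pos=(+1.829,-0.618) vel=(+3.785,-1.498) ωy=+54.26

Key-timestep trajectory:
   step    t(s)  obj.x    obj.z    obj.vx   obj.vz 
     42  0.2143   +0.309  -0.016  +0.946  -0.375
     84  0.4286   +0.613  -0.136  +1.892  -0.749
    126  0.6429   +1.120  -0.337  +2.839  -1.124


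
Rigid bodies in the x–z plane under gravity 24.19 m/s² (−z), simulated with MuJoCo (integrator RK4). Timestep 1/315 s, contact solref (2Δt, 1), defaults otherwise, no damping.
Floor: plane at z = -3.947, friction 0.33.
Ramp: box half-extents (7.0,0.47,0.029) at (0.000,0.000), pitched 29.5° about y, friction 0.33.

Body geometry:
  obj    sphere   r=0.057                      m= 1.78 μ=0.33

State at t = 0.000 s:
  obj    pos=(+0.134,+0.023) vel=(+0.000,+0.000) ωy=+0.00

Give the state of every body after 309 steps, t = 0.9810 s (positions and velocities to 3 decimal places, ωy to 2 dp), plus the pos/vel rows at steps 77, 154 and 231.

State at t = 0.9810 s:
  obj    pos=(+3.697,-1.993) vel=(+7.264,-4.110) ωy=+146.41

Key-timestep trajectory:
   step    t(s)  obj.x    obj.z    obj.vx   obj.vz 
     77  0.2444   +0.355  -0.102  +1.810  -1.024
    154  0.4889   +1.019  -0.478  +3.621  -2.048
    231  0.7333   +2.125  -1.104  +5.431  -3.073


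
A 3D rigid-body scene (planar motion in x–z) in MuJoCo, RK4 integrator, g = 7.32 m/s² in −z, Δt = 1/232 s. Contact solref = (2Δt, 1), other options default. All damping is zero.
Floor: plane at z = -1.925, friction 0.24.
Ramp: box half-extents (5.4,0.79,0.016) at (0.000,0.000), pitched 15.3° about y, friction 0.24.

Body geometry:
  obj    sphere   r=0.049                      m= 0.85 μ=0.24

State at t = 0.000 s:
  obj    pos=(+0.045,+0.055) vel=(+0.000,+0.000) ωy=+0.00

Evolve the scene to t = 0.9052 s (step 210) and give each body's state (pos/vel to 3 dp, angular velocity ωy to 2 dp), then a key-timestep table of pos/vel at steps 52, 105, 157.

State at t = 0.9052 s:
  obj    pos=(+0.590,-0.094) vel=(+1.205,-0.330) ωy=+25.48

Key-timestep trajectory:
   step    t(s)  obj.x    obj.z    obj.vx   obj.vz 
     52  0.2241   +0.078  +0.046  +0.298  -0.082
    105  0.4526   +0.181  +0.018  +0.602  -0.165
    157  0.6767   +0.350  -0.028  +0.901  -0.246


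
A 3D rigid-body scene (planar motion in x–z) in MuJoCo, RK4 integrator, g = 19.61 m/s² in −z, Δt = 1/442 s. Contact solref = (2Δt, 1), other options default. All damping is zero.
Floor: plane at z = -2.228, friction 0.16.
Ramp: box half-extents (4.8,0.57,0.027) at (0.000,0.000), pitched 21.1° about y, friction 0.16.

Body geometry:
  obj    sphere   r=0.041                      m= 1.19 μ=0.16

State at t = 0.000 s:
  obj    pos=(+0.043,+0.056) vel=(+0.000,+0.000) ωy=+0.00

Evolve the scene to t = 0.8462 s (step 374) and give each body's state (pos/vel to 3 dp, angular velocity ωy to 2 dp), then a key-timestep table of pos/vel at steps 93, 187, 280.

State at t = 0.8462 s:
  obj    pos=(+1.727,-0.594) vel=(+3.981,-1.536) ωy=+104.05

Key-timestep trajectory:
   step    t(s)  obj.x    obj.z    obj.vx   obj.vz 
     93  0.2104   +0.147  +0.016  +0.990  -0.382
    187  0.4231   +0.464  -0.106  +1.990  -0.768
    280  0.6335   +0.987  -0.308  +2.980  -1.150


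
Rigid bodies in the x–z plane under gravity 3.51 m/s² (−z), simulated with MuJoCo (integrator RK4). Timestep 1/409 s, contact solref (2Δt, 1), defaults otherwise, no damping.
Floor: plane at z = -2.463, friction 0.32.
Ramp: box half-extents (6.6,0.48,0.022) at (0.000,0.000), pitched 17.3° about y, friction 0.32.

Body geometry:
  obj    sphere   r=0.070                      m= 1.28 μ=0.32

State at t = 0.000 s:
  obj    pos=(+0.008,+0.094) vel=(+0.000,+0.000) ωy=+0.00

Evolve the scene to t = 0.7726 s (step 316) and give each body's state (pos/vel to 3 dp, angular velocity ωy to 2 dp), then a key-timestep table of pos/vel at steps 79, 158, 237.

State at t = 0.7726 s:
  obj    pos=(+0.220,+0.028) vel=(+0.550,-0.171) ωy=+8.23

Key-timestep trajectory:
   step    t(s)  obj.x    obj.z    obj.vx   obj.vz 
     79  0.1932   +0.021  +0.090  +0.138  -0.043
    158  0.3863   +0.061  +0.077  +0.275  -0.086
    237  0.5795   +0.128  +0.057  +0.413  -0.128


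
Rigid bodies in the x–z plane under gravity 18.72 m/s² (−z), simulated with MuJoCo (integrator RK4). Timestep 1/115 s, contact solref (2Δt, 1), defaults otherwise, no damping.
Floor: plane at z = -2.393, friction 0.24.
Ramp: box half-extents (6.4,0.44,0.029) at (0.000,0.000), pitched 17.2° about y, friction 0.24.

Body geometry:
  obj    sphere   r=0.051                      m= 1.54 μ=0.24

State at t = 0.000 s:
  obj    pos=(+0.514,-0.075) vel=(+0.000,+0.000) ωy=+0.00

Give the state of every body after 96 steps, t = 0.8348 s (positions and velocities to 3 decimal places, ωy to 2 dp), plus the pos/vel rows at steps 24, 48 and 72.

State at t = 0.8348 s:
  obj    pos=(+1.830,-0.483) vel=(+3.153,-0.976) ωy=+64.69

Key-timestep trajectory:
   step    t(s)  obj.x    obj.z    obj.vx   obj.vz 
     24  0.2087   +0.596  -0.101  +0.788  -0.244
     48  0.4174   +0.843  -0.177  +1.576  -0.488
     72  0.6261   +1.254  -0.305  +2.365  -0.732


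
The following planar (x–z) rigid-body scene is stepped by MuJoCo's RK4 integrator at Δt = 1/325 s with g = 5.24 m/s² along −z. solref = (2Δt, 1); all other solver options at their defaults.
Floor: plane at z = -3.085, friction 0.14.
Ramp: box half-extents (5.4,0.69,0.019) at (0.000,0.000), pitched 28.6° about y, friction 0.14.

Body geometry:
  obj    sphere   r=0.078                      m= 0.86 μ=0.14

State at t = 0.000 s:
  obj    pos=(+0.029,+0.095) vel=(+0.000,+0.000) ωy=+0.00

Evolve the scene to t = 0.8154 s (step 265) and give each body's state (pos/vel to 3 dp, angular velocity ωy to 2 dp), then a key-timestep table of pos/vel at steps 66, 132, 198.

State at t = 0.8154 s:
  obj    pos=(+0.573,-0.202) vel=(+1.333,-0.734) ωy=+16.79

Key-timestep trajectory:
   step    t(s)  obj.x    obj.z    obj.vx   obj.vz 
     66  0.2031   +0.063  +0.076  +0.332  -0.183
    132  0.4062   +0.164  +0.021  +0.665  -0.363
    198  0.6092   +0.333  -0.071  +0.996  -0.547


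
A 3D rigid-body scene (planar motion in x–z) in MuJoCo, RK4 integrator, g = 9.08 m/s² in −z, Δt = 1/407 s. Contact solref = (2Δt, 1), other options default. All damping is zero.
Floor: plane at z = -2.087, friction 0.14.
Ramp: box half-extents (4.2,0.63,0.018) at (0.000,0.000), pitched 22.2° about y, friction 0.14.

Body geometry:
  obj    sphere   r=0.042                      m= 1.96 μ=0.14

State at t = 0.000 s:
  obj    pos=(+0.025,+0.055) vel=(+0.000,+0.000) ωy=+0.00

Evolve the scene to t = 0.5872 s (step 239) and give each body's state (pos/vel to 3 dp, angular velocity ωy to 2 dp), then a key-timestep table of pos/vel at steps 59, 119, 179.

State at t = 0.5872 s:
  obj    pos=(+0.416,-0.105) vel=(+1.332,-0.544) ωy=+34.25

Key-timestep trajectory:
   step    t(s)  obj.x    obj.z    obj.vx   obj.vz 
     59  0.1450   +0.049  +0.045  +0.329  -0.134
    119  0.2924   +0.122  +0.015  +0.663  -0.271
    179  0.4398   +0.244  -0.035  +0.998  -0.407


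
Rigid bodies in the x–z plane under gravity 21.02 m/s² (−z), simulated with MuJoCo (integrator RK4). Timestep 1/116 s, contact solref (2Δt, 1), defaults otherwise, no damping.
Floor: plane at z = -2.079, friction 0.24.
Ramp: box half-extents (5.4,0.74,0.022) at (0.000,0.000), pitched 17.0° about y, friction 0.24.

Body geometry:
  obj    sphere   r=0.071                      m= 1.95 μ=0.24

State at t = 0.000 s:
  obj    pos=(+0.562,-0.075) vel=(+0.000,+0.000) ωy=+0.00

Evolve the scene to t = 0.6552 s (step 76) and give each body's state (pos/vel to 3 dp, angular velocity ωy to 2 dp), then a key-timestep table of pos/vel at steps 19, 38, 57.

State at t = 0.6552 s:
  obj    pos=(+1.463,-0.350) vel=(+2.750,-0.841) ωy=+40.49

Key-timestep trajectory:
   step    t(s)  obj.x    obj.z    obj.vx   obj.vz 
     19  0.1638   +0.618  -0.092  +0.688  -0.210
     38  0.3276   +0.787  -0.144  +1.375  -0.421
     57  0.4914   +1.069  -0.230  +2.063  -0.631
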